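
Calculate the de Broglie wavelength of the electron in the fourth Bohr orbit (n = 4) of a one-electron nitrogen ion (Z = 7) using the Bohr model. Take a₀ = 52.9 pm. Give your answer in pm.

190 pm

The Bohr quantisation condition is nλ = 2πr_n.
r_n = n²a₀/Z = 121 pm
λ = 2πr_n/n = 2π·121/4 = 190 pm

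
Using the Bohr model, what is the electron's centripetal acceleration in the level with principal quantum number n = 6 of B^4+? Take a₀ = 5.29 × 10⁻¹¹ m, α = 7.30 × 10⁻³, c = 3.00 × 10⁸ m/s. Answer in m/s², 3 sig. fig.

r = n²a₀/Z = 3.81 × 10⁻¹⁰ m, v = Zαc/n = 1.82 × 10⁶ m/s
a = v²/r = (1.82 × 10⁶)² / 3.81 × 10⁻¹⁰ = 8.74 × 10²¹ m/s²

8.74 × 10²¹ m/s²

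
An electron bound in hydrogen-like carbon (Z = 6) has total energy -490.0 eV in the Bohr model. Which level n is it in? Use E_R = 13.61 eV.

1

E_n = −E_R Z²/n² ⇒ n² = E_R Z²/(−E_n) = 13.61 × 6² / 490.0 ≈ 1.00
n = 1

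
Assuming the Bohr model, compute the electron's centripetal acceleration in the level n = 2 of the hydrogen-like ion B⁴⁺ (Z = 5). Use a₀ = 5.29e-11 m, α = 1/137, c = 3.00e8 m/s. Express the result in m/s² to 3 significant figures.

7.08e23 m/s²

r = n²a₀/Z = 4.23e-11 m, v = Zαc/n = 5.47e6 m/s
a = v²/r = (5.47e6)² / 4.23e-11 = 7.08e23 m/s²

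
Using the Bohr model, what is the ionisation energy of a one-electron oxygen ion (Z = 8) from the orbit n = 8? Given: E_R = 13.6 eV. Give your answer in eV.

13.6 eV

E_n = −E_R·Z²/n² = −13.6 × 8²/8² eV = -13.6 eV
Ionisation energy = −E_n = 13.6 eV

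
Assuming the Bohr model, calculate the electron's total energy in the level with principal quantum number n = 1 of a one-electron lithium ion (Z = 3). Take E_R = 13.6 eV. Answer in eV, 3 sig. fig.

E_n = −E_R·Z²/n² = −13.6 × 3²/1² = -122 eV

-122 eV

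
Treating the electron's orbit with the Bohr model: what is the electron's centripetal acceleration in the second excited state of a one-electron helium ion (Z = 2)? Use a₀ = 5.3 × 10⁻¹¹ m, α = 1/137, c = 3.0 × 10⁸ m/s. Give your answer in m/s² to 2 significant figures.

r = n²a₀/Z = 2.4 × 10⁻¹⁰ m, v = Zαc/n = 1.5 × 10⁶ m/s
a = v²/r = (1.5 × 10⁶)² / 2.4 × 10⁻¹⁰ = 8.9 × 10²¹ m/s²

8.9 × 10²¹ m/s²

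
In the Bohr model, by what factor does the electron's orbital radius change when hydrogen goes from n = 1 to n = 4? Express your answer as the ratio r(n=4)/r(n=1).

16

r ∝ Z^-1 · n^2; with Z fixed, r ∝ n^2.
r(n=4)/r(n=1) = (4/1)^2 = 16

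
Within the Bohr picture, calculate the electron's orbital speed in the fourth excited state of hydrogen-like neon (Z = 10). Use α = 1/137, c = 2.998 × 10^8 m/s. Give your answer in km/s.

v_n = Zαc/n = 10 × 0.007299 × 2.998 × 10^8 / 5
    = 4377 km/s

4377 km/s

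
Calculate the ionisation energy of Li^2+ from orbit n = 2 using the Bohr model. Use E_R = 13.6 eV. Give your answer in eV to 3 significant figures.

E_n = −E_R·Z²/n² = −13.6 × 3²/2² eV = -30.6 eV
Ionisation energy = −E_n = 30.6 eV

30.6 eV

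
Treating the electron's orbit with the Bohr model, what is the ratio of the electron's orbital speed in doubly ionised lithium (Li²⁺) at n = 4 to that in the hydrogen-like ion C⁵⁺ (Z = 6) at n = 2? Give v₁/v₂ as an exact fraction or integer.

v ∝ Z^1 · n^-1
v₁/v₂ = (3/6)^1 · (4/2)^-1 = 1/4

1/4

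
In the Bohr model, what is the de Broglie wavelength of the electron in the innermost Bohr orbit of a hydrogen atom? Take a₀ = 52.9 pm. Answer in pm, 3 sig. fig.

The Bohr quantisation condition is nλ = 2πr_n.
r_n = n²a₀/Z = 52.9 pm
λ = 2πr_n/n = 2π·52.9/1 = 332 pm

332 pm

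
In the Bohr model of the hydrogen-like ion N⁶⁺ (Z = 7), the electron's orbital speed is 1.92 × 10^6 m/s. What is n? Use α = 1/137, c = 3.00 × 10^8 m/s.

v_n = Zαc/n ⇒ n = Zαc/v = 7 × 0.00730 × 3.00 × 10^8 / 1.92 × 10^6 ≈ 7.98
n = 8

8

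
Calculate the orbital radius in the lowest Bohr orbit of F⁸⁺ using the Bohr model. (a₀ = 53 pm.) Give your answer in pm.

5.9 pm

r_n = n²a₀/Z = 1² × 53 / 9
    = 1 × 53 / 9 = 5.9 pm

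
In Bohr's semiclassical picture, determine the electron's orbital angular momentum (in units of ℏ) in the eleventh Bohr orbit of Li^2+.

L_n = nℏ, so L/ℏ = n = 11.

11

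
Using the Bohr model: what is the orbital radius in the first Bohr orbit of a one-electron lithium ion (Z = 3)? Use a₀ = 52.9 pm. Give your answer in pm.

17.6 pm

r_n = n²a₀/Z = 1² × 52.9 / 3
    = 1 × 52.9 / 3 = 17.6 pm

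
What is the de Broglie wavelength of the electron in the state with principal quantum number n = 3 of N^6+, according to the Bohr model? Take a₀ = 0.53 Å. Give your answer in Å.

1.4 Å

The Bohr quantisation condition is nλ = 2πr_n.
r_n = n²a₀/Z = 0.68 Å
λ = 2πr_n/n = 2π·0.68/3 = 1.4 Å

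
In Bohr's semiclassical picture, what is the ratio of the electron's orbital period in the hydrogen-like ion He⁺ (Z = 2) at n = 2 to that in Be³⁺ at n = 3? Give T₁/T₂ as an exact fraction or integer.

T ∝ Z^-2 · n^3
T₁/T₂ = (2/4)^-2 · (2/3)^3 = 32/27

32/27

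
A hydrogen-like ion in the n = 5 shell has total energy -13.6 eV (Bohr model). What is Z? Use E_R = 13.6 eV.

5

E_n = −E_R Z²/n² ⇒ Z² = −E_n n²/E_R = 13.6 × 5² / 13.6 ≈ 25.00
Z = 5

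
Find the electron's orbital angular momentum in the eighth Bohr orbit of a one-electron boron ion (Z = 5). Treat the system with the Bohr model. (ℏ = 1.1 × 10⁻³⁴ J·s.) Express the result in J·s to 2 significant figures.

L_n = nℏ = 8 × 1.1 × 10⁻³⁴ = 8.8 × 10⁻³⁴ J·s

8.8 × 10⁻³⁴ J·s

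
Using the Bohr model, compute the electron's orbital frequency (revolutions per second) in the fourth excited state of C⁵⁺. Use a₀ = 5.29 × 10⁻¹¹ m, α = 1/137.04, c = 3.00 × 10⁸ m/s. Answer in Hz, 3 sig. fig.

1.90 × 10¹⁵ Hz

r = n²a₀/Z = 2.20 × 10⁻¹⁰ m, v = Zαc/n = 2.63 × 10⁶ m/s
f = v/(2πr) = 1.90 × 10¹⁵ Hz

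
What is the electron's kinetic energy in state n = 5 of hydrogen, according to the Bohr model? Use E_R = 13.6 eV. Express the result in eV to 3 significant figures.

For a Coulomb orbit the virial theorem gives K = −E_n.
E_n = −E_R·Z²/n², so K = E_R·Z²/n² = 13.6 × 1²/5² = 0.544 eV

0.544 eV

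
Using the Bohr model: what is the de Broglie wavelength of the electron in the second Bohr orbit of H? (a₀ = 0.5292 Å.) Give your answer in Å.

The Bohr quantisation condition is nλ = 2πr_n.
r_n = n²a₀/Z = 2.117 Å
λ = 2πr_n/n = 2π·2.117/2 = 6.650 Å

6.650 Å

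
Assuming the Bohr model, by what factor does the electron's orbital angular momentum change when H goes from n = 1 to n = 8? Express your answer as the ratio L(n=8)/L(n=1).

8

L = nℏ depends only on n, so L ∝ n.
L(n=8)/L(n=1) = (8/1)^1 = 8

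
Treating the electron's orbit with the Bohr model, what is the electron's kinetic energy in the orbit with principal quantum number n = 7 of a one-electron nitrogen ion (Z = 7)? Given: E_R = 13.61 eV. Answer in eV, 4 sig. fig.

13.61 eV

For a Coulomb orbit the virial theorem gives K = −E_n.
E_n = −E_R·Z²/n², so K = E_R·Z²/n² = 13.61 × 7²/7² = 13.61 eV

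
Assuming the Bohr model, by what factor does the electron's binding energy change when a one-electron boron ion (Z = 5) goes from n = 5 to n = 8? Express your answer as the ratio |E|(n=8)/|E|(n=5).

25/64

|E| ∝ Z^2 · n^-2; with Z fixed, |E| ∝ n^-2.
|E|(n=8)/|E|(n=5) = (8/5)^-2 = 25/64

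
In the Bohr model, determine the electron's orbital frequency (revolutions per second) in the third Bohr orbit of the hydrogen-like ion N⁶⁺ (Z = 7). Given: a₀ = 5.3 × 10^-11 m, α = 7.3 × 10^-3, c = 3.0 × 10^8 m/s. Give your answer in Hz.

r = n²a₀/Z = 6.8 × 10^-11 m, v = Zαc/n = 5.1 × 10^6 m/s
f = v/(2πr) = 1.2 × 10^16 Hz

1.2 × 10^16 Hz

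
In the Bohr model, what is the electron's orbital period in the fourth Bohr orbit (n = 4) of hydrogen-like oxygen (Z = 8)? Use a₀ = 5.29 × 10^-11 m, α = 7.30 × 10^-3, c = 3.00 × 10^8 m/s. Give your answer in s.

r = n²a₀/Z = 4²·5.29 × 10^-11/8 = 1.06 × 10^-10 m
v = Zαc/n = 8·0.00730·3.00 × 10^8/4 = 4.38 × 10^6 m/s
T = 2πr/v = 1.52 × 10^-16 s

1.52 × 10^-16 s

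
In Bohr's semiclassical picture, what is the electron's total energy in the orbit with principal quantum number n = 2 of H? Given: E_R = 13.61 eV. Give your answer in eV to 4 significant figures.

-3.402 eV

E_n = −E_R·Z²/n² = −13.61 × 1²/2² = -3.402 eV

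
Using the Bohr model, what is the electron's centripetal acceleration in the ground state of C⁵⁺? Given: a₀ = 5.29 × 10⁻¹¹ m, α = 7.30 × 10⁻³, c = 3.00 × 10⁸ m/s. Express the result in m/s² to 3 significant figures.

1.96 × 10²⁵ m/s²

r = n²a₀/Z = 8.82 × 10⁻¹² m, v = Zαc/n = 1.31 × 10⁷ m/s
a = v²/r = (1.31 × 10⁷)² / 8.82 × 10⁻¹² = 1.96 × 10²⁵ m/s²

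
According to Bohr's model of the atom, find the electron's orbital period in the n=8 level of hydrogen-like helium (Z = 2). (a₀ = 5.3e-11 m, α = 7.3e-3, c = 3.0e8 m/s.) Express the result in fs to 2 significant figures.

19 fs

r = n²a₀/Z = 8²·5.3e-11/2 = 1.7e-9 m
v = Zαc/n = 2·0.0073·3.0e8/8 = 5.5e5 m/s
T = 2πr/v = 1.9e-14 s = 19 fs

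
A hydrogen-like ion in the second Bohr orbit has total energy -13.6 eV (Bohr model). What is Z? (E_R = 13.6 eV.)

E_n = −E_R Z²/n² ⇒ Z² = −E_n n²/E_R = 13.6 × 2² / 13.6 ≈ 4.00
Z = 2

2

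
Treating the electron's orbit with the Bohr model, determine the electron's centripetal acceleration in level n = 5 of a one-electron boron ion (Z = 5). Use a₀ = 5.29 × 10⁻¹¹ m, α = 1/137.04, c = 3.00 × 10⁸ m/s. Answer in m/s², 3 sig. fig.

r = n²a₀/Z = 2.64 × 10⁻¹⁰ m, v = Zαc/n = 2.19 × 10⁶ m/s
a = v²/r = (2.19 × 10⁶)² / 2.64 × 10⁻¹⁰ = 1.81 × 10²² m/s²

1.81 × 10²² m/s²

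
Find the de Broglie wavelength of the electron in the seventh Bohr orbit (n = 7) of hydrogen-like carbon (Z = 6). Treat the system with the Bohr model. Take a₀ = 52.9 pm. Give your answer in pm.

The Bohr quantisation condition is nλ = 2πr_n.
r_n = n²a₀/Z = 432 pm
λ = 2πr_n/n = 2π·432/7 = 388 pm

388 pm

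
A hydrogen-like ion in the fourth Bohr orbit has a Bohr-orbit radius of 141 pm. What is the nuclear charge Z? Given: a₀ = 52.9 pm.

r_n = n²a₀/Z ⇒ Z = n²a₀/r = 4² × 52.9 / 141 ≈ 6.00
Z = 6

6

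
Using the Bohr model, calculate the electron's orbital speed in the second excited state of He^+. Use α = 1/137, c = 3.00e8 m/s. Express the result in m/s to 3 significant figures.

1.46e6 m/s

v_n = Zαc/n = 2 × 0.00730 × 3.00e8 / 3
    = 1.46e6 m/s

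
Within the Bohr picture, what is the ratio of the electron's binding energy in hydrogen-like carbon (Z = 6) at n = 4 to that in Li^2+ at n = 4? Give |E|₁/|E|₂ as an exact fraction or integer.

4

|E| ∝ Z^2 · n^-2
|E|₁/|E|₂ = (6/3)^2 · (4/4)^-2 = 4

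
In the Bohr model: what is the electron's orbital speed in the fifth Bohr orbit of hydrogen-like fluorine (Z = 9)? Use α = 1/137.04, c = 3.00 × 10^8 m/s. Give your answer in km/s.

v_n = Zαc/n = 9 × 0.00730 × 3.00 × 10^8 / 5
    = 3940 km/s

3940 km/s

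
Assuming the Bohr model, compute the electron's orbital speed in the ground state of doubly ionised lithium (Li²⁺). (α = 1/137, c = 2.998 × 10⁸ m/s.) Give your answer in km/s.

v_n = Zαc/n = 3 × 0.007299 × 2.998 × 10⁸ / 1
    = 6565 km/s

6565 km/s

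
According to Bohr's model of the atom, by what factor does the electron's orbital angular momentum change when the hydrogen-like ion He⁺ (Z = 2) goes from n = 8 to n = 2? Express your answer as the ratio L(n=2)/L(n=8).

L = nℏ depends only on n, so L ∝ n.
L(n=2)/L(n=8) = (2/8)^1 = 1/4

1/4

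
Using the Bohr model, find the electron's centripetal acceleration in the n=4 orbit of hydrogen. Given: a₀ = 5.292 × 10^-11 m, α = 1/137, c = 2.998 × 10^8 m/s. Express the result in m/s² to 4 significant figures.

r = n²a₀/Z = 8.467 × 10^-10 m, v = Zαc/n = 5.471 × 10^5 m/s
a = v²/r = (5.471 × 10^5)² / 8.467 × 10^-10 = 3.535 × 10^20 m/s²

3.535 × 10^20 m/s²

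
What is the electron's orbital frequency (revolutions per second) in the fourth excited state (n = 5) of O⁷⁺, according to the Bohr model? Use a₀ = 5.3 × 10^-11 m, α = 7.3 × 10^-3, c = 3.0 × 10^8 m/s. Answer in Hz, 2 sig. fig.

3.4 × 10^15 Hz

r = n²a₀/Z = 1.7 × 10^-10 m, v = Zαc/n = 3.5 × 10^6 m/s
f = v/(2πr) = 3.4 × 10^15 Hz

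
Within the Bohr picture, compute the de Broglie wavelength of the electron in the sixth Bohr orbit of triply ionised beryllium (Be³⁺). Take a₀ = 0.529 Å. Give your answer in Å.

The Bohr quantisation condition is nλ = 2πr_n.
r_n = n²a₀/Z = 4.76 Å
λ = 2πr_n/n = 2π·4.76/6 = 4.99 Å

4.99 Å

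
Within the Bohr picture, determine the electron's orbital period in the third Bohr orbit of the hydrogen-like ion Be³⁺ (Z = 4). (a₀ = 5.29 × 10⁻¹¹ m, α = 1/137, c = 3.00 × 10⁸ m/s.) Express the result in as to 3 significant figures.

256 as

r = n²a₀/Z = 3²·5.29 × 10⁻¹¹/4 = 1.19 × 10⁻¹⁰ m
v = Zαc/n = 4·0.00730·3.00 × 10⁸/3 = 2.92 × 10⁶ m/s
T = 2πr/v = 2.56 × 10⁻¹⁶ s = 256 as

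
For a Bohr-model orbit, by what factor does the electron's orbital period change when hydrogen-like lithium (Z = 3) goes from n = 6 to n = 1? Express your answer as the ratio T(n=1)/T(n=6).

T ∝ Z^-2 · n^3; with Z fixed, T ∝ n^3.
T(n=1)/T(n=6) = (1/6)^3 = 1/216

1/216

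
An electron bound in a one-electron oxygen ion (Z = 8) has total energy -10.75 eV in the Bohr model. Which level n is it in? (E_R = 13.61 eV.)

E_n = −E_R Z²/n² ⇒ n² = E_R Z²/(−E_n) = 13.61 × 8² / 10.75 ≈ 81.03
n = 9

9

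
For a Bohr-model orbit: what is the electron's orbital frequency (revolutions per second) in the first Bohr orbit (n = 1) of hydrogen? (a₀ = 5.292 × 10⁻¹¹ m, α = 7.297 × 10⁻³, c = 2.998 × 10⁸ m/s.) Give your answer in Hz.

6.579 × 10¹⁵ Hz

r = n²a₀/Z = 5.292 × 10⁻¹¹ m, v = Zαc/n = 2.188 × 10⁶ m/s
f = v/(2πr) = 6.579 × 10¹⁵ Hz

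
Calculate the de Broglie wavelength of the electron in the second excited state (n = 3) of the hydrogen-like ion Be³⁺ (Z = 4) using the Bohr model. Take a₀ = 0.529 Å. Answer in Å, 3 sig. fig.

The Bohr quantisation condition is nλ = 2πr_n.
r_n = n²a₀/Z = 1.19 Å
λ = 2πr_n/n = 2π·1.19/3 = 2.49 Å

2.49 Å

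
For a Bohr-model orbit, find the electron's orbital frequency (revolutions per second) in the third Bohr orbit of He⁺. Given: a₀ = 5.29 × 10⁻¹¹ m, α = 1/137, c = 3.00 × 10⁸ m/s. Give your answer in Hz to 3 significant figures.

9.76 × 10¹⁴ Hz

r = n²a₀/Z = 2.38 × 10⁻¹⁰ m, v = Zαc/n = 1.46 × 10⁶ m/s
f = v/(2πr) = 9.76 × 10¹⁴ Hz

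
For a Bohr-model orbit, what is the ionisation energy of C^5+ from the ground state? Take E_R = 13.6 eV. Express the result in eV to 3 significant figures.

E_n = −E_R·Z²/n² = −13.6 × 6²/1² eV = -490 eV
Ionisation energy = −E_n = 490 eV

490 eV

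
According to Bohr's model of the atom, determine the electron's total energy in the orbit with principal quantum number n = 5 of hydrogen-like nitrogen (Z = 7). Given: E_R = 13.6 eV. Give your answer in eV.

-26.7 eV

E_n = −E_R·Z²/n² = −13.6 × 7²/5² = -26.7 eV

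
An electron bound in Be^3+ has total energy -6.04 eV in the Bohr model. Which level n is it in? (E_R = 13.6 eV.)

6

E_n = −E_R Z²/n² ⇒ n² = E_R Z²/(−E_n) = 13.6 × 4² / 6.04 ≈ 36.03
n = 6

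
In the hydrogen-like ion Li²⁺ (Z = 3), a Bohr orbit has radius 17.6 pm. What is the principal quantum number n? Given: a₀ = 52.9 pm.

1

r_n = n²a₀/Z ⇒ n² = rZ/a₀ = 17.6 × 3 / 52.9 ≈ 1.00
n = 1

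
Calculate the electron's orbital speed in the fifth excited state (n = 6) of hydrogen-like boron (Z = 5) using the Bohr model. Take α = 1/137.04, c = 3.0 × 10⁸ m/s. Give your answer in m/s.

1.8 × 10⁶ m/s

v_n = Zαc/n = 5 × 0.0073 × 3.0 × 10⁸ / 6
    = 1.8 × 10⁶ m/s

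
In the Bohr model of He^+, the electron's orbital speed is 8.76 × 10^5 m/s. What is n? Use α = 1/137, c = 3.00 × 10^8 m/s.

v_n = Zαc/n ⇒ n = Zαc/v = 2 × 0.00730 × 3.00 × 10^8 / 8.76 × 10^5 ≈ 5.00
n = 5

5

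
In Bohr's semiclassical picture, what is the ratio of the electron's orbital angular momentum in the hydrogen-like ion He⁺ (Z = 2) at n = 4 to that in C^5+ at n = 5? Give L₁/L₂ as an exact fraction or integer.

L = nℏ is independent of Z.
L₁/L₂ = n₁/n₂ = 4/5 = 4/5

4/5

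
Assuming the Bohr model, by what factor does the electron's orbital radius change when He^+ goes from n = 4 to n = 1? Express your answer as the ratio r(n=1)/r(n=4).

r ∝ Z^-1 · n^2; with Z fixed, r ∝ n^2.
r(n=1)/r(n=4) = (1/4)^2 = 1/16

1/16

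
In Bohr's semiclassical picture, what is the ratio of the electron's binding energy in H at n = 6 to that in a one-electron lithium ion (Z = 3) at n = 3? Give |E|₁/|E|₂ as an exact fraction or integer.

1/36

|E| ∝ Z^2 · n^-2
|E|₁/|E|₂ = (1/3)^2 · (6/3)^-2 = 1/36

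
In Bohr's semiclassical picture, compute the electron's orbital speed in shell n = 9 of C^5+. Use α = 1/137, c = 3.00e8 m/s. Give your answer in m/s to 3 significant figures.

1.46e6 m/s

v_n = Zαc/n = 6 × 0.00730 × 3.00e8 / 9
    = 1.46e6 m/s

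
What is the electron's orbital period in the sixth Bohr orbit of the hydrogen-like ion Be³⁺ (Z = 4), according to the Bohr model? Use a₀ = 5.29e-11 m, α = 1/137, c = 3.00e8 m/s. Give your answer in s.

2.05e-15 s

r = n²a₀/Z = 6²·5.29e-11/4 = 4.76e-10 m
v = Zαc/n = 4·0.00730·3.00e8/6 = 1.46e6 m/s
T = 2πr/v = 2.05e-15 s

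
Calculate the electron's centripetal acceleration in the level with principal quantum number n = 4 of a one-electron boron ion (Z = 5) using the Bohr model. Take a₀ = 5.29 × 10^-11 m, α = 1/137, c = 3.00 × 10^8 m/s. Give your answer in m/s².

4.43 × 10^22 m/s²

r = n²a₀/Z = 1.69 × 10^-10 m, v = Zαc/n = 2.74 × 10^6 m/s
a = v²/r = (2.74 × 10^6)² / 1.69 × 10^-10 = 4.43 × 10^22 m/s²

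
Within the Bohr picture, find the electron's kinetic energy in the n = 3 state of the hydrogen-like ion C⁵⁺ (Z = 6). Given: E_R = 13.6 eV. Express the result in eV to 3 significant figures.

For a Coulomb orbit the virial theorem gives K = −E_n.
E_n = −E_R·Z²/n², so K = E_R·Z²/n² = 13.6 × 6²/3² = 54.4 eV

54.4 eV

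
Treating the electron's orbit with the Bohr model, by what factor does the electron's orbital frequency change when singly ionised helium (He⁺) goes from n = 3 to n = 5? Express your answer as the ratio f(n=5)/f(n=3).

27/125

f ∝ Z^2 · n^-3; with Z fixed, f ∝ n^-3.
f(n=5)/f(n=3) = (5/3)^-3 = 27/125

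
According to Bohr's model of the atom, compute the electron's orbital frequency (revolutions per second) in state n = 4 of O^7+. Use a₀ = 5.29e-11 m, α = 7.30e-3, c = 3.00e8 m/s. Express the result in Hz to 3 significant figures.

6.59e15 Hz

r = n²a₀/Z = 1.06e-10 m, v = Zαc/n = 4.38e6 m/s
f = v/(2πr) = 6.59e15 Hz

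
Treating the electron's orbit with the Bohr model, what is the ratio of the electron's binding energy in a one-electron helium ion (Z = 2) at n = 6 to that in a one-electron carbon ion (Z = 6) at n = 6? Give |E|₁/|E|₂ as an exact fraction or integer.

1/9

|E| ∝ Z^2 · n^-2
|E|₁/|E|₂ = (2/6)^2 · (6/6)^-2 = 1/9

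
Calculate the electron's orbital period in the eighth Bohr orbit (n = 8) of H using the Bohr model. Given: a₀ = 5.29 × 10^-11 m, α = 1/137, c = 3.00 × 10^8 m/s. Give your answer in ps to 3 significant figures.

0.0777 ps

r = n²a₀/Z = 8²·5.29 × 10^-11/1 = 3.39 × 10^-9 m
v = Zαc/n = 1·0.00730·3.00 × 10^8/8 = 2.74 × 10^5 m/s
T = 2πr/v = 7.77 × 10^-14 s = 0.0777 ps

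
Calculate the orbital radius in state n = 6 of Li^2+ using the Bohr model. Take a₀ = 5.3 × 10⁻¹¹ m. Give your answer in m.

6.4 × 10⁻¹⁰ m

r_n = n²a₀/Z = 6² × 5.3 × 10⁻¹¹ / 3
    = 36 × 5.3 × 10⁻¹¹ / 3 = 6.4 × 10⁻¹⁰ m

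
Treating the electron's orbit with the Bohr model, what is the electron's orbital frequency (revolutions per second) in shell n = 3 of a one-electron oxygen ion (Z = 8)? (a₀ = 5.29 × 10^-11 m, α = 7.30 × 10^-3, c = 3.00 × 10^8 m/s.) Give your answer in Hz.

1.56 × 10^16 Hz

r = n²a₀/Z = 5.95 × 10^-11 m, v = Zαc/n = 5.84 × 10^6 m/s
f = v/(2πr) = 1.56 × 10^16 Hz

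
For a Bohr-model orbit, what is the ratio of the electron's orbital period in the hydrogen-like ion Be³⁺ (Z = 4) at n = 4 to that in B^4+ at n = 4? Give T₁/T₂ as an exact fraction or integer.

25/16

T ∝ Z^-2 · n^3
T₁/T₂ = (4/5)^-2 · (4/4)^3 = 25/16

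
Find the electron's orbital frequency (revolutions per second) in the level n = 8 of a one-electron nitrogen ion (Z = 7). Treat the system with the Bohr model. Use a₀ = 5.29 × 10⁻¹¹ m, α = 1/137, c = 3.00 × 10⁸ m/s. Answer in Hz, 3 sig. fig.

6.31 × 10¹⁴ Hz

r = n²a₀/Z = 4.84 × 10⁻¹⁰ m, v = Zαc/n = 1.92 × 10⁶ m/s
f = v/(2πr) = 6.31 × 10¹⁴ Hz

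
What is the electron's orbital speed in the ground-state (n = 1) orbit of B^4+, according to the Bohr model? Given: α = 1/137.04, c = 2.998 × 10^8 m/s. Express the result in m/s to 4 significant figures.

v_n = Zαc/n = 5 × 0.007297 × 2.998 × 10^8 / 1
    = 1.094 × 10^7 m/s

1.094 × 10^7 m/s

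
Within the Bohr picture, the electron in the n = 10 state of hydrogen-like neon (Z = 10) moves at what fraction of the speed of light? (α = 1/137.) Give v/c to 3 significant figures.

v_n = Zαc/n, so v/c = Zα/n = 10 × 0.00730 / 10 = 0.00730

0.00730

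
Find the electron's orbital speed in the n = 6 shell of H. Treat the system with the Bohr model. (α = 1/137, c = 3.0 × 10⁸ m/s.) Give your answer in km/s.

v_n = Zαc/n = 1 × 0.0073 × 3.0 × 10⁸ / 6
    = 360 km/s

360 km/s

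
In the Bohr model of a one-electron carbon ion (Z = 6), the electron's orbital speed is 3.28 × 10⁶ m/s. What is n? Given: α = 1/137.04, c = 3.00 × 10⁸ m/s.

4

v_n = Zαc/n ⇒ n = Zαc/v = 6 × 0.00730 × 3.00 × 10⁸ / 3.28 × 10⁶ ≈ 4.00
n = 4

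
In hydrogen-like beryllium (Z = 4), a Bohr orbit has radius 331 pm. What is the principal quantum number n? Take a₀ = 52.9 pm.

r_n = n²a₀/Z ⇒ n² = rZ/a₀ = 331 × 4 / 52.9 ≈ 25.03
n = 5

5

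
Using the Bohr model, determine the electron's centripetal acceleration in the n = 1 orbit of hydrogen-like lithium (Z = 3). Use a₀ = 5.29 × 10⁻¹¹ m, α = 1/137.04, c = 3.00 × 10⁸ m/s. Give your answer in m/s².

r = n²a₀/Z = 1.76 × 10⁻¹¹ m, v = Zαc/n = 6.57 × 10⁶ m/s
a = v²/r = (6.57 × 10⁶)² / 1.76 × 10⁻¹¹ = 2.45 × 10²⁴ m/s²

2.45 × 10²⁴ m/s²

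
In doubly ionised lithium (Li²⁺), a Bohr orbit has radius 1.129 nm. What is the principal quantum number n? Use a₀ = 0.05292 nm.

r_n = n²a₀/Z ⇒ n² = rZ/a₀ = 1.129 × 3 / 0.05292 ≈ 64.00
n = 8

8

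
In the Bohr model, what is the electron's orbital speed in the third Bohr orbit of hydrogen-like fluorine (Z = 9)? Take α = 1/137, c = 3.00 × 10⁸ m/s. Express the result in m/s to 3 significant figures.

v_n = Zαc/n = 9 × 0.00730 × 3.00 × 10⁸ / 3
    = 6.57 × 10⁶ m/s

6.57 × 10⁶ m/s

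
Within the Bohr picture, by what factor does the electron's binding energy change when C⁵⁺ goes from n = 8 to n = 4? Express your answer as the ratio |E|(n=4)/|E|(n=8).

|E| ∝ Z^2 · n^-2; with Z fixed, |E| ∝ n^-2.
|E|(n=4)/|E|(n=8) = (4/8)^-2 = 4

4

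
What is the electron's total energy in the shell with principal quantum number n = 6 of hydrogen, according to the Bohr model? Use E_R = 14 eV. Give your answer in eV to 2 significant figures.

E_n = −E_R·Z²/n² = −14 × 1²/6² = -0.39 eV

-0.39 eV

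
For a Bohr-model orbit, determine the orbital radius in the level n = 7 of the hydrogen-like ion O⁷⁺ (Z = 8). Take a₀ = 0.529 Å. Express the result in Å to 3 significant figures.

r_n = n²a₀/Z = 7² × 0.529 / 8
    = 49 × 0.529 / 8 = 3.24 Å

3.24 Å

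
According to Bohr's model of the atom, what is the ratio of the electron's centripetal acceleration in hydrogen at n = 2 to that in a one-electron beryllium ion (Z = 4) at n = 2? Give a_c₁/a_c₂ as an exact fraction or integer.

a_c ∝ Z^3 · n^-4
a_c₁/a_c₂ = (1/4)^3 · (2/2)^-4 = 1/64

1/64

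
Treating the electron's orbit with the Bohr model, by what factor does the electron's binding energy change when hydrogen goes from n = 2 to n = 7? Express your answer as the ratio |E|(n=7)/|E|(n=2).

4/49

|E| ∝ Z^2 · n^-2; with Z fixed, |E| ∝ n^-2.
|E|(n=7)/|E|(n=2) = (7/2)^-2 = 4/49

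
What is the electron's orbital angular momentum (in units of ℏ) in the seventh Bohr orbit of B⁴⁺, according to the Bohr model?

7

L_n = nℏ, so L/ℏ = n = 7.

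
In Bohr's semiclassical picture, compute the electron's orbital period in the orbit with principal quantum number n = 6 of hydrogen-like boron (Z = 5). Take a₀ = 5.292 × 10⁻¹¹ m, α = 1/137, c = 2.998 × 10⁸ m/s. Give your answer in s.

1.313 × 10⁻¹⁵ s

r = n²a₀/Z = 6²·5.292 × 10⁻¹¹/5 = 3.810 × 10⁻¹⁰ m
v = Zαc/n = 5·0.007299·2.998 × 10⁸/6 = 1.824 × 10⁶ m/s
T = 2πr/v = 1.313 × 10⁻¹⁵ s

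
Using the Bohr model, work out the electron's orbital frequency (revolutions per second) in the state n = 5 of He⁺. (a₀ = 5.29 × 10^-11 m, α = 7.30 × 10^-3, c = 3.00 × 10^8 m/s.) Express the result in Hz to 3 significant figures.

r = n²a₀/Z = 6.61 × 10^-10 m, v = Zαc/n = 8.76 × 10^5 m/s
f = v/(2πr) = 2.11 × 10^14 Hz

2.11 × 10^14 Hz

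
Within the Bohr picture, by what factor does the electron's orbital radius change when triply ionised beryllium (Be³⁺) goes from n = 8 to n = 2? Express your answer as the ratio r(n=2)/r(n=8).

r ∝ Z^-1 · n^2; with Z fixed, r ∝ n^2.
r(n=2)/r(n=8) = (2/8)^2 = 1/16

1/16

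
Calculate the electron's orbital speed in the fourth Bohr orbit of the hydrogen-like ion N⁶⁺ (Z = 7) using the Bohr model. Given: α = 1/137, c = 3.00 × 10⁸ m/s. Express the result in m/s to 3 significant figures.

3.83 × 10⁶ m/s

v_n = Zαc/n = 7 × 0.00730 × 3.00 × 10⁸ / 4
    = 3.83 × 10⁶ m/s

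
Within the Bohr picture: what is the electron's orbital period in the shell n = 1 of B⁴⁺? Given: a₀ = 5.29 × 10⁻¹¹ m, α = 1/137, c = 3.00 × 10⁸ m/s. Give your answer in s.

6.07 × 10⁻¹⁸ s

r = n²a₀/Z = 1²·5.29 × 10⁻¹¹/5 = 1.06 × 10⁻¹¹ m
v = Zαc/n = 5·0.00730·3.00 × 10⁸/1 = 1.09 × 10⁷ m/s
T = 2πr/v = 6.07 × 10⁻¹⁸ s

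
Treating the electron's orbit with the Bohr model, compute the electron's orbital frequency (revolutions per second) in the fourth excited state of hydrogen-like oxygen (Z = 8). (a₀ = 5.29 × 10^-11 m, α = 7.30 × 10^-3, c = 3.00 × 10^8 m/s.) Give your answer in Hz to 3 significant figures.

r = n²a₀/Z = 1.65 × 10^-10 m, v = Zαc/n = 3.50 × 10^6 m/s
f = v/(2πr) = 3.37 × 10^15 Hz

3.37 × 10^15 Hz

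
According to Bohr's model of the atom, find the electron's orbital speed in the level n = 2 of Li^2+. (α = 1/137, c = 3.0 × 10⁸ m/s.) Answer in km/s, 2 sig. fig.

v_n = Zαc/n = 3 × 0.0073 × 3.0 × 10⁸ / 2
    = 3300 km/s

3300 km/s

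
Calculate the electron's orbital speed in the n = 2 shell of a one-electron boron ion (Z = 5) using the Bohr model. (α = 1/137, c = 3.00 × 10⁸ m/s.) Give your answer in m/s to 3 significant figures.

5.47 × 10⁶ m/s

v_n = Zαc/n = 5 × 0.00730 × 3.00 × 10⁸ / 2
    = 5.47 × 10⁶ m/s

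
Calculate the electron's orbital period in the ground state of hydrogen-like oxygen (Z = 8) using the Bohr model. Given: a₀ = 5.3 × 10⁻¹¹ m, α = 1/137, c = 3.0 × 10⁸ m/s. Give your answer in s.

r = n²a₀/Z = 1²·5.3 × 10⁻¹¹/8 = 6.6 × 10⁻¹² m
v = Zαc/n = 8·0.0073·3.0 × 10⁸/1 = 1.8 × 10⁷ m/s
T = 2πr/v = 2.4 × 10⁻¹⁸ s

2.4 × 10⁻¹⁸ s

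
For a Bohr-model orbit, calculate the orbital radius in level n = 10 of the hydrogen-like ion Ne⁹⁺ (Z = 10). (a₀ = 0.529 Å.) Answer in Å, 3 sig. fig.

r_n = n²a₀/Z = 10² × 0.529 / 10
    = 100 × 0.529 / 10 = 5.29 Å

5.29 Å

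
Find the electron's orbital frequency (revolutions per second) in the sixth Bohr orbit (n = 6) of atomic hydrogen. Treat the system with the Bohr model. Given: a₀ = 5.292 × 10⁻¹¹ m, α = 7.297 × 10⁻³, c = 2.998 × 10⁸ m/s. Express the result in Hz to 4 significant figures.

3.046 × 10¹³ Hz

r = n²a₀/Z = 1.905 × 10⁻⁹ m, v = Zαc/n = 3.646 × 10⁵ m/s
f = v/(2πr) = 3.046 × 10¹³ Hz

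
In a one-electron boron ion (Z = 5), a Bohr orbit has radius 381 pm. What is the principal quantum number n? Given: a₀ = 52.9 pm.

6

r_n = n²a₀/Z ⇒ n² = rZ/a₀ = 381 × 5 / 52.9 ≈ 36.01
n = 6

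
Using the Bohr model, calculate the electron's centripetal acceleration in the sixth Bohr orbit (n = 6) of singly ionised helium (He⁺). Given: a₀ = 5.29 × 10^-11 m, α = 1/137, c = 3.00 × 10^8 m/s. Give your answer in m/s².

r = n²a₀/Z = 9.52 × 10^-10 m, v = Zαc/n = 7.30 × 10^5 m/s
a = v²/r = (7.30 × 10^5)² / 9.52 × 10^-10 = 5.60 × 10^20 m/s²

5.60 × 10^20 m/s²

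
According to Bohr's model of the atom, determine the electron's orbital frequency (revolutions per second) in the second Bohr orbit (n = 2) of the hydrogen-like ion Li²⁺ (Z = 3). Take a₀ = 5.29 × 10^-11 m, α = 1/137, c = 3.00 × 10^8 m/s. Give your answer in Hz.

r = n²a₀/Z = 7.05 × 10^-11 m, v = Zαc/n = 3.28 × 10^6 m/s
f = v/(2πr) = 7.41 × 10^15 Hz

7.41 × 10^15 Hz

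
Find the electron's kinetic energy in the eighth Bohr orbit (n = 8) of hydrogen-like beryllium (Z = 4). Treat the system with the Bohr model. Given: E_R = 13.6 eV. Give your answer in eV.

3.40 eV

For a Coulomb orbit the virial theorem gives K = −E_n.
E_n = −E_R·Z²/n², so K = E_R·Z²/n² = 13.6 × 4²/8² = 3.40 eV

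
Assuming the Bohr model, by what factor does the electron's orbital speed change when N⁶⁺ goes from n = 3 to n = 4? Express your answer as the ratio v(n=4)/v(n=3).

3/4

v ∝ Z^1 · n^-1; with Z fixed, v ∝ n^-1.
v(n=4)/v(n=3) = (4/3)^-1 = 3/4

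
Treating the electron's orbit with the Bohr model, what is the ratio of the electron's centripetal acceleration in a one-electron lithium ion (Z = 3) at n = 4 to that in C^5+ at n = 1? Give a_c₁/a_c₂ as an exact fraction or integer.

1/2048

a_c ∝ Z^3 · n^-4
a_c₁/a_c₂ = (3/6)^3 · (4/1)^-4 = 1/2048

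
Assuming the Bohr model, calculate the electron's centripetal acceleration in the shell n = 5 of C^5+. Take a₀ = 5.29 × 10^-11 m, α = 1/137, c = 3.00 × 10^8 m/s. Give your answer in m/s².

r = n²a₀/Z = 2.20 × 10^-10 m, v = Zαc/n = 2.63 × 10^6 m/s
a = v²/r = (2.63 × 10^6)² / 2.20 × 10^-10 = 3.13 × 10^22 m/s²

3.13 × 10^22 m/s²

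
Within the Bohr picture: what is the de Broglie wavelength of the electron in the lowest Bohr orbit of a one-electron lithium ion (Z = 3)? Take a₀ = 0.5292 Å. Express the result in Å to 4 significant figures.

1.108 Å

The Bohr quantisation condition is nλ = 2πr_n.
r_n = n²a₀/Z = 0.1764 Å
λ = 2πr_n/n = 2π·0.1764/1 = 1.108 Å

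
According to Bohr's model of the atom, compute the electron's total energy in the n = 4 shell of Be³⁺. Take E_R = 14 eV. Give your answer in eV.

E_n = −E_R·Z²/n² = −14 × 4²/4² = -14 eV

-14 eV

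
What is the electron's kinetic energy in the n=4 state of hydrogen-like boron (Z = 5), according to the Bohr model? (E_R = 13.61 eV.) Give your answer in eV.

21.27 eV

For a Coulomb orbit the virial theorem gives K = −E_n.
E_n = −E_R·Z²/n², so K = E_R·Z²/n² = 13.61 × 5²/4² = 21.27 eV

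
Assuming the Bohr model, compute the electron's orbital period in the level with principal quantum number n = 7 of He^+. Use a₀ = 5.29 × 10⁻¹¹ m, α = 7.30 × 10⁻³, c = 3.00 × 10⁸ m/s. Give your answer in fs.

r = n²a₀/Z = 7²·5.29 × 10⁻¹¹/2 = 1.30 × 10⁻⁹ m
v = Zαc/n = 2·0.00730·3.00 × 10⁸/7 = 6.26 × 10⁵ m/s
T = 2πr/v = 1.30 × 10⁻¹⁴ s = 13.0 fs

13.0 fs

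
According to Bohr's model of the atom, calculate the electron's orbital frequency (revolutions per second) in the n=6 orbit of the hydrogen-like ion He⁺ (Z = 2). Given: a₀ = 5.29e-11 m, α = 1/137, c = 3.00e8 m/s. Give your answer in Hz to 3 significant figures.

r = n²a₀/Z = 9.52e-10 m, v = Zαc/n = 7.30e5 m/s
f = v/(2πr) = 1.22e14 Hz

1.22e14 Hz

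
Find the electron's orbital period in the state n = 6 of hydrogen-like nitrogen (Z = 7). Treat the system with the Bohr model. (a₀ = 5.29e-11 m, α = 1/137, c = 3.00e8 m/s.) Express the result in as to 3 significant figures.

r = n²a₀/Z = 6²·5.29e-11/7 = 2.72e-10 m
v = Zαc/n = 7·0.00730·3.00e8/6 = 2.55e6 m/s
T = 2πr/v = 6.69e-16 s = 669 as

669 as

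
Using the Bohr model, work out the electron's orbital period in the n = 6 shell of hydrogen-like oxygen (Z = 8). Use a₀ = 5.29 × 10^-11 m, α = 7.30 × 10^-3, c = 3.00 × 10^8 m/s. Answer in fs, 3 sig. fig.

r = n²a₀/Z = 6²·5.29 × 10^-11/8 = 2.38 × 10^-10 m
v = Zαc/n = 8·0.00730·3.00 × 10^8/6 = 2.92 × 10^6 m/s
T = 2πr/v = 5.12 × 10^-16 s = 0.512 fs

0.512 fs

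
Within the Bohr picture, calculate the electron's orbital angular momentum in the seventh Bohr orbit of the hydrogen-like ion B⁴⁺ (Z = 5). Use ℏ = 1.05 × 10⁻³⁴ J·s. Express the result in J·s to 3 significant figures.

L_n = nℏ = 7 × 1.05 × 10⁻³⁴ = 7.35 × 10⁻³⁴ J·s

7.35 × 10⁻³⁴ J·s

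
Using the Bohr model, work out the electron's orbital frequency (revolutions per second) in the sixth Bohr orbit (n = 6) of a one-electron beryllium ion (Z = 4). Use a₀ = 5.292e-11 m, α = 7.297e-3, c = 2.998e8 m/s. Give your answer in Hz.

r = n²a₀/Z = 4.763e-10 m, v = Zαc/n = 1.458e6 m/s
f = v/(2πr) = 4.874e14 Hz

4.874e14 Hz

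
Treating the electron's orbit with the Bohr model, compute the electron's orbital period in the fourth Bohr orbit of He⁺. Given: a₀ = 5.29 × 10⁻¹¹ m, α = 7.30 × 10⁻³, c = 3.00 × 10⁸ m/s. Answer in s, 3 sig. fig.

2.43 × 10⁻¹⁵ s

r = n²a₀/Z = 4²·5.29 × 10⁻¹¹/2 = 4.23 × 10⁻¹⁰ m
v = Zαc/n = 2·0.00730·3.00 × 10⁸/4 = 1.09 × 10⁶ m/s
T = 2πr/v = 2.43 × 10⁻¹⁵ s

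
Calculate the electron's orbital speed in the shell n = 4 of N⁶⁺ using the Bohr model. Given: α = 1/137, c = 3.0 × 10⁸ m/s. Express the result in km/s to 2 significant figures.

3800 km/s

v_n = Zαc/n = 7 × 0.0073 × 3.0 × 10⁸ / 4
    = 3800 km/s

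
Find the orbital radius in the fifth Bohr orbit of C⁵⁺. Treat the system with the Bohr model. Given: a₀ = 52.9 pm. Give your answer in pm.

220 pm

r_n = n²a₀/Z = 5² × 52.9 / 6
    = 25 × 52.9 / 6 = 220 pm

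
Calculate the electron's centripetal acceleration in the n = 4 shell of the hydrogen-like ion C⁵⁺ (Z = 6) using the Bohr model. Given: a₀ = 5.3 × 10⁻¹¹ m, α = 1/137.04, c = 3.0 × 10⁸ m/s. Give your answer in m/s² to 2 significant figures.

r = n²a₀/Z = 1.4 × 10⁻¹⁰ m, v = Zαc/n = 3.3 × 10⁶ m/s
a = v²/r = (3.3 × 10⁶)² / 1.4 × 10⁻¹⁰ = 7.6 × 10²² m/s²

7.6 × 10²² m/s²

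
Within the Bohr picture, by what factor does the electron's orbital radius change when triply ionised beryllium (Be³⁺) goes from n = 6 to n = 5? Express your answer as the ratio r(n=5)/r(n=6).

25/36

r ∝ Z^-1 · n^2; with Z fixed, r ∝ n^2.
r(n=5)/r(n=6) = (5/6)^2 = 25/36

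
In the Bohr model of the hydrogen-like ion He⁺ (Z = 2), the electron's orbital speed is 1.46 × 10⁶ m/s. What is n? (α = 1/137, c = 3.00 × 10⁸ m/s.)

3

v_n = Zαc/n ⇒ n = Zαc/v = 2 × 0.00730 × 3.00 × 10⁸ / 1.46 × 10⁶ ≈ 3.00
n = 3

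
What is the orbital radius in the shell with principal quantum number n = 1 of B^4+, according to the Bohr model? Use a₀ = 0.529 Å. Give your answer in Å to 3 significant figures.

r_n = n²a₀/Z = 1² × 0.529 / 5
    = 1 × 0.529 / 5 = 0.106 Å

0.106 Å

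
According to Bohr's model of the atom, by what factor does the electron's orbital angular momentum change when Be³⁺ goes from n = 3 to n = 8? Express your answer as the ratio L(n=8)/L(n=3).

8/3

L = nℏ depends only on n, so L ∝ n.
L(n=8)/L(n=3) = (8/3)^1 = 8/3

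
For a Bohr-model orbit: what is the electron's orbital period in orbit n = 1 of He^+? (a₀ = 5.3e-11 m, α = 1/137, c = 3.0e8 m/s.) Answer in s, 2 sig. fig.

r = n²a₀/Z = 1²·5.3e-11/2 = 2.6e-11 m
v = Zαc/n = 2·0.0073·3.0e8/1 = 4.4e6 m/s
T = 2πr/v = 3.8e-17 s

3.8e-17 s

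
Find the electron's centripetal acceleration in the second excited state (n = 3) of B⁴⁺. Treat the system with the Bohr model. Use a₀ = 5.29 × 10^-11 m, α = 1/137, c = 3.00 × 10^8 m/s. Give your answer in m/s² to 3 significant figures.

1.40 × 10^23 m/s²

r = n²a₀/Z = 9.52 × 10^-11 m, v = Zαc/n = 3.65 × 10^6 m/s
a = v²/r = (3.65 × 10^6)² / 9.52 × 10^-11 = 1.40 × 10^23 m/s²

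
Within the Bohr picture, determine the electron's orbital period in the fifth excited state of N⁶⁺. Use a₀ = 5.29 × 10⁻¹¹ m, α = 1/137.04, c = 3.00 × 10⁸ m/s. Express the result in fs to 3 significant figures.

r = n²a₀/Z = 6²·5.29 × 10⁻¹¹/7 = 2.72 × 10⁻¹⁰ m
v = Zαc/n = 7·0.00730·3.00 × 10⁸/6 = 2.55 × 10⁶ m/s
T = 2πr/v = 6.69 × 10⁻¹⁶ s = 0.669 fs

0.669 fs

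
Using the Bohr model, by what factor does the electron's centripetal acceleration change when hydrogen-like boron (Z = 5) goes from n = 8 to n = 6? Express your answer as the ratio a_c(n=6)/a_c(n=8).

256/81

a_c ∝ Z^3 · n^-4; with Z fixed, a_c ∝ n^-4.
a_c(n=6)/a_c(n=8) = (6/8)^-4 = 256/81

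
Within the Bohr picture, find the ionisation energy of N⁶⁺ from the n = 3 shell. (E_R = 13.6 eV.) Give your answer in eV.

74.0 eV

E_n = −E_R·Z²/n² = −13.6 × 7²/3² eV = -74.0 eV
Ionisation energy = −E_n = 74.0 eV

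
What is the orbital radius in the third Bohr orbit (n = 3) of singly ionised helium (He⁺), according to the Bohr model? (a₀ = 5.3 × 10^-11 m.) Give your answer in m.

2.4 × 10^-10 m

r_n = n²a₀/Z = 3² × 5.3 × 10^-11 / 2
    = 9 × 5.3 × 10^-11 / 2 = 2.4 × 10^-10 m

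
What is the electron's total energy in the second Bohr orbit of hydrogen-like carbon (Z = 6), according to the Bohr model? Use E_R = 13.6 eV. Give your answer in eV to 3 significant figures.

-122 eV

E_n = −E_R·Z²/n² = −13.6 × 6²/2² = -122 eV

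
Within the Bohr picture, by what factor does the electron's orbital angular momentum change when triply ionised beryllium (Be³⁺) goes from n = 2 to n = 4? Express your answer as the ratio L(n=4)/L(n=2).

2

L = nℏ depends only on n, so L ∝ n.
L(n=4)/L(n=2) = (4/2)^1 = 2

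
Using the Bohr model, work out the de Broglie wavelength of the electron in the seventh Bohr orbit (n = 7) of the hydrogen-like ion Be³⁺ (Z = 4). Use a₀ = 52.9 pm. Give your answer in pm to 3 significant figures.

582 pm

The Bohr quantisation condition is nλ = 2πr_n.
r_n = n²a₀/Z = 648 pm
λ = 2πr_n/n = 2π·648/7 = 582 pm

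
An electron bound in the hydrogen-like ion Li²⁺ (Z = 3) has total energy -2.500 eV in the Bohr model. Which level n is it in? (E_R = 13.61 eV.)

7

E_n = −E_R Z²/n² ⇒ n² = E_R Z²/(−E_n) = 13.61 × 3² / 2.500 ≈ 49.00
n = 7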